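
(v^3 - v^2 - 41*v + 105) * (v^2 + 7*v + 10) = v^5 + 6*v^4 - 38*v^3 - 192*v^2 + 325*v + 1050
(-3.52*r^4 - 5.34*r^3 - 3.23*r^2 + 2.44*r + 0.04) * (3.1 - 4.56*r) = 16.0512*r^5 + 13.4384*r^4 - 1.8252*r^3 - 21.1394*r^2 + 7.3816*r + 0.124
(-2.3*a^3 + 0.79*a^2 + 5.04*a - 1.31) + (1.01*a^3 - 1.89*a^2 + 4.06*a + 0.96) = -1.29*a^3 - 1.1*a^2 + 9.1*a - 0.35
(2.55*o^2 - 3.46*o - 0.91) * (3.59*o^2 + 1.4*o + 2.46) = 9.1545*o^4 - 8.8514*o^3 - 1.8379*o^2 - 9.7856*o - 2.2386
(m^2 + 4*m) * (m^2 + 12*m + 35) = m^4 + 16*m^3 + 83*m^2 + 140*m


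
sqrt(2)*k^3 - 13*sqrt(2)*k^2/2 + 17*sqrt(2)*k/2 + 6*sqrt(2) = (k - 4)*(k - 3)*(sqrt(2)*k + sqrt(2)/2)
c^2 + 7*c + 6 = (c + 1)*(c + 6)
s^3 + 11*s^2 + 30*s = s*(s + 5)*(s + 6)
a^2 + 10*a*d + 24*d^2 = (a + 4*d)*(a + 6*d)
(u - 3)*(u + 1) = u^2 - 2*u - 3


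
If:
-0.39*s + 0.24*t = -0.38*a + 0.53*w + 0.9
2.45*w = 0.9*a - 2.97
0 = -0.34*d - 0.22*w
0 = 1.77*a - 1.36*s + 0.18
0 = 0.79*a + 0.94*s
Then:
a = -0.06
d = 0.80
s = 0.05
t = 1.21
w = -1.23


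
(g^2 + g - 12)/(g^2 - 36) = (g^2 + g - 12)/(g^2 - 36)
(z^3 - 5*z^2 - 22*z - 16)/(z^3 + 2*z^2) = 1 - 7/z - 8/z^2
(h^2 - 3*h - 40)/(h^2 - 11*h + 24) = (h + 5)/(h - 3)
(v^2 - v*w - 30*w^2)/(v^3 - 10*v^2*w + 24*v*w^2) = (v + 5*w)/(v*(v - 4*w))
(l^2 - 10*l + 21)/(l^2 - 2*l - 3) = (l - 7)/(l + 1)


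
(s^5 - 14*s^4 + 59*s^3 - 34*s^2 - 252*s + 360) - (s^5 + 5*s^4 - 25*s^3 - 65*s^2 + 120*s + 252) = -19*s^4 + 84*s^3 + 31*s^2 - 372*s + 108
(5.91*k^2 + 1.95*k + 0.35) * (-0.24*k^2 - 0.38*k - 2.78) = -1.4184*k^4 - 2.7138*k^3 - 17.2548*k^2 - 5.554*k - 0.973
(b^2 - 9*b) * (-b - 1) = -b^3 + 8*b^2 + 9*b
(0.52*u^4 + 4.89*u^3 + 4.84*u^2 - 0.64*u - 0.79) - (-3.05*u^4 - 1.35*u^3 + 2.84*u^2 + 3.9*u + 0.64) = 3.57*u^4 + 6.24*u^3 + 2.0*u^2 - 4.54*u - 1.43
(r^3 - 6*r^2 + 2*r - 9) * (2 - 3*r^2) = -3*r^5 + 18*r^4 - 4*r^3 + 15*r^2 + 4*r - 18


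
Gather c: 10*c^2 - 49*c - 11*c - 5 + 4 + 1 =10*c^2 - 60*c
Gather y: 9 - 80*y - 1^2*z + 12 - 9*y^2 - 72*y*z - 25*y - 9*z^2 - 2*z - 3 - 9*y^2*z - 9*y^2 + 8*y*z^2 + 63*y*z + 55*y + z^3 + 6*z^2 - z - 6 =y^2*(-9*z - 18) + y*(8*z^2 - 9*z - 50) + z^3 - 3*z^2 - 4*z + 12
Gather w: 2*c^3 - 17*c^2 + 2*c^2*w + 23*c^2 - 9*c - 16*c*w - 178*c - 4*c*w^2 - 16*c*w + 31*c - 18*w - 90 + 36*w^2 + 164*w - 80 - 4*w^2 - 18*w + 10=2*c^3 + 6*c^2 - 156*c + w^2*(32 - 4*c) + w*(2*c^2 - 32*c + 128) - 160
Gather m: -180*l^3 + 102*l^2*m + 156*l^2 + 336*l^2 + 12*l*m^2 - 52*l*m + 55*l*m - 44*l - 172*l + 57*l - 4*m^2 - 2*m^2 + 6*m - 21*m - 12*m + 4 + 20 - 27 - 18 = -180*l^3 + 492*l^2 - 159*l + m^2*(12*l - 6) + m*(102*l^2 + 3*l - 27) - 21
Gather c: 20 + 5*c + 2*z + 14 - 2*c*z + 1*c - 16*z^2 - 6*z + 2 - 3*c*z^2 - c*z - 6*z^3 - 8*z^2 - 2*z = c*(-3*z^2 - 3*z + 6) - 6*z^3 - 24*z^2 - 6*z + 36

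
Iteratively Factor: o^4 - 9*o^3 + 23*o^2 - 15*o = (o)*(o^3 - 9*o^2 + 23*o - 15) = o*(o - 3)*(o^2 - 6*o + 5) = o*(o - 3)*(o - 1)*(o - 5)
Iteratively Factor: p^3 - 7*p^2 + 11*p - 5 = (p - 1)*(p^2 - 6*p + 5) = (p - 5)*(p - 1)*(p - 1)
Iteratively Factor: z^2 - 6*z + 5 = (z - 1)*(z - 5)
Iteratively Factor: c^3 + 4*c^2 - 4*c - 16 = (c + 4)*(c^2 - 4) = (c - 2)*(c + 4)*(c + 2)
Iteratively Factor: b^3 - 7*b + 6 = (b + 3)*(b^2 - 3*b + 2) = (b - 1)*(b + 3)*(b - 2)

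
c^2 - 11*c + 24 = (c - 8)*(c - 3)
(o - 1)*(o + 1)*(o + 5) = o^3 + 5*o^2 - o - 5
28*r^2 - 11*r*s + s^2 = (-7*r + s)*(-4*r + s)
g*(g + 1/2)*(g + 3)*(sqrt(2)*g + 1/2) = sqrt(2)*g^4 + g^3/2 + 7*sqrt(2)*g^3/2 + 7*g^2/4 + 3*sqrt(2)*g^2/2 + 3*g/4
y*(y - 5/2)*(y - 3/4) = y^3 - 13*y^2/4 + 15*y/8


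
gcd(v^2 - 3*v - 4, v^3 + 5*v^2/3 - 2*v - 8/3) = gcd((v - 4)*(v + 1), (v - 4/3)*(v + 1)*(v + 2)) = v + 1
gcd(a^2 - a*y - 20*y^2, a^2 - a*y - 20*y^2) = -a^2 + a*y + 20*y^2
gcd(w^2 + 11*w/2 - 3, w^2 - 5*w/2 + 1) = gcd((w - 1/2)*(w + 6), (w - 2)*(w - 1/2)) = w - 1/2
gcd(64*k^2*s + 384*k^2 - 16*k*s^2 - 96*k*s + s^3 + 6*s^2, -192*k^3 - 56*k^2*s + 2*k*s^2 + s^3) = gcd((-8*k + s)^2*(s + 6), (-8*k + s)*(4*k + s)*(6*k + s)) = -8*k + s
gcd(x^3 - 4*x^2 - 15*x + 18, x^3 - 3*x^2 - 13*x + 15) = x^2 + 2*x - 3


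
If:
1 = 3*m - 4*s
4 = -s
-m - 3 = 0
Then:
No Solution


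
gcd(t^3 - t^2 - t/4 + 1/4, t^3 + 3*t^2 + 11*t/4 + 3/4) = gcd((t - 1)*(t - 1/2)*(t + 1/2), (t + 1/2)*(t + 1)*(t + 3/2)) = t + 1/2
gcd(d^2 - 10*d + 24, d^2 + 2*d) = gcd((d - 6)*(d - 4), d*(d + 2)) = 1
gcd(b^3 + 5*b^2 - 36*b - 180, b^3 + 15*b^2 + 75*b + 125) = b + 5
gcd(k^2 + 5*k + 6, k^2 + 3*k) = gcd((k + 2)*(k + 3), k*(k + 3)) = k + 3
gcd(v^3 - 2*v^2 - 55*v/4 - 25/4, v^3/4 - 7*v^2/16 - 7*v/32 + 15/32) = 1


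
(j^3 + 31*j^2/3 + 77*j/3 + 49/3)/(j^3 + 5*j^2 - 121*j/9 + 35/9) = 3*(3*j^2 + 10*j + 7)/(9*j^2 - 18*j + 5)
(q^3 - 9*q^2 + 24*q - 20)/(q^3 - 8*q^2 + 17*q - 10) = (q - 2)/(q - 1)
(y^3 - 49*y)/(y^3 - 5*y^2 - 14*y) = (y + 7)/(y + 2)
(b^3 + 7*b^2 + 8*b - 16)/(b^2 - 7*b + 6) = (b^2 + 8*b + 16)/(b - 6)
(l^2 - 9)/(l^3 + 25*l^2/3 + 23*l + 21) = 3*(l - 3)/(3*l^2 + 16*l + 21)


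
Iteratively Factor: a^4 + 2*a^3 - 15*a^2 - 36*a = (a + 3)*(a^3 - a^2 - 12*a) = (a + 3)^2*(a^2 - 4*a) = a*(a + 3)^2*(a - 4)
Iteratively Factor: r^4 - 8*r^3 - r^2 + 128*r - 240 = (r + 4)*(r^3 - 12*r^2 + 47*r - 60) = (r - 5)*(r + 4)*(r^2 - 7*r + 12) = (r - 5)*(r - 3)*(r + 4)*(r - 4)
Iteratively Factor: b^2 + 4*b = (b)*(b + 4)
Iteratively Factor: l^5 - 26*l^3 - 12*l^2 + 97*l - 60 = (l + 3)*(l^4 - 3*l^3 - 17*l^2 + 39*l - 20) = (l - 5)*(l + 3)*(l^3 + 2*l^2 - 7*l + 4) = (l - 5)*(l - 1)*(l + 3)*(l^2 + 3*l - 4) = (l - 5)*(l - 1)*(l + 3)*(l + 4)*(l - 1)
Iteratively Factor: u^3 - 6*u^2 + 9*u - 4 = (u - 1)*(u^2 - 5*u + 4) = (u - 1)^2*(u - 4)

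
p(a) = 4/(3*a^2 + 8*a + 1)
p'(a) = 4*(-6*a - 8)/(3*a^2 + 8*a + 1)^2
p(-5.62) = 0.08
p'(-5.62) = 0.04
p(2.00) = 0.14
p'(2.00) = -0.10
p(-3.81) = 0.28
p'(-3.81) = 0.30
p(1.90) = 0.15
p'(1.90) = -0.11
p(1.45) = 0.21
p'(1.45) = -0.19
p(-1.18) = -0.94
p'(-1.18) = -0.20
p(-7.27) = 0.04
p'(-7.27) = 0.01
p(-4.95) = 0.11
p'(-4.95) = 0.07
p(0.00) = 4.00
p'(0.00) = -32.00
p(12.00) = 0.01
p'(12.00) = 0.00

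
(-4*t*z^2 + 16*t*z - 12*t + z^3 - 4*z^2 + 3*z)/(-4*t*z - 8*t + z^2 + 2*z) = (z^2 - 4*z + 3)/(z + 2)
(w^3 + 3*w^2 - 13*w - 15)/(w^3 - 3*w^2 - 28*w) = (-w^3 - 3*w^2 + 13*w + 15)/(w*(-w^2 + 3*w + 28))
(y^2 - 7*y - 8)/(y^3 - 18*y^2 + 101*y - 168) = (y + 1)/(y^2 - 10*y + 21)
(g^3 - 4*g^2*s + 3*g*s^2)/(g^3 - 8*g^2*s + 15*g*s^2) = (-g + s)/(-g + 5*s)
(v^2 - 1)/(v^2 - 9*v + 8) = (v + 1)/(v - 8)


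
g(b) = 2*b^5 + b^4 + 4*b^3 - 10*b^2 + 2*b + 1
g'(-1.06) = 44.54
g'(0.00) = 2.00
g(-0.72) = -7.24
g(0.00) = 1.00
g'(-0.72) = 23.82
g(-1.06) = -18.53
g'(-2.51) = 461.46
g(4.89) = 6403.26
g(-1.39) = -38.49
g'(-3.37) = 1342.38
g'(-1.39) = 79.57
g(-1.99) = -120.84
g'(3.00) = 968.00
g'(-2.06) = 239.24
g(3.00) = 592.00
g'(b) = 10*b^4 + 4*b^3 + 12*b^2 - 20*b + 2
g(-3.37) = -1012.74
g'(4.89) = 6376.75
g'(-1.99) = 214.62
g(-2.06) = -136.71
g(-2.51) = -289.83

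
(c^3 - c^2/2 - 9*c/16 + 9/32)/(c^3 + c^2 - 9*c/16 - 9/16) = (c - 1/2)/(c + 1)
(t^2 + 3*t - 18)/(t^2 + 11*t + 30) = (t - 3)/(t + 5)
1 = 1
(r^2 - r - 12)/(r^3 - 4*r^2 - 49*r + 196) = (r + 3)/(r^2 - 49)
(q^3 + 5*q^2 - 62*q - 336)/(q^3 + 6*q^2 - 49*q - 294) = (q - 8)/(q - 7)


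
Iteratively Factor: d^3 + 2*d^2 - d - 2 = (d + 2)*(d^2 - 1) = (d - 1)*(d + 2)*(d + 1)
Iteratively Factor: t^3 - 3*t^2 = (t)*(t^2 - 3*t) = t^2*(t - 3)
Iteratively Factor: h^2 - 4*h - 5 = (h + 1)*(h - 5)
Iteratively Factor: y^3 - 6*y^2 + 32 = (y - 4)*(y^2 - 2*y - 8) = (y - 4)^2*(y + 2)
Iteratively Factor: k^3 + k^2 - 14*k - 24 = (k - 4)*(k^2 + 5*k + 6) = (k - 4)*(k + 2)*(k + 3)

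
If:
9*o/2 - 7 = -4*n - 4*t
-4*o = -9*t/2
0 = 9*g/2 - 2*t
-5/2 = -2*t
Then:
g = 5/9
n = -277/256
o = 45/32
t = 5/4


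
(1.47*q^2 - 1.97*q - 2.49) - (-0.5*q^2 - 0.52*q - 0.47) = 1.97*q^2 - 1.45*q - 2.02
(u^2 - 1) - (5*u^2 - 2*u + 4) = -4*u^2 + 2*u - 5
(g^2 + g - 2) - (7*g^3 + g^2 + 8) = -7*g^3 + g - 10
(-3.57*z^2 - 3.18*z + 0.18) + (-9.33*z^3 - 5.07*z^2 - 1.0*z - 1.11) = -9.33*z^3 - 8.64*z^2 - 4.18*z - 0.93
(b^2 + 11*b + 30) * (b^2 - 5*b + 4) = b^4 + 6*b^3 - 21*b^2 - 106*b + 120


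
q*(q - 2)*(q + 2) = q^3 - 4*q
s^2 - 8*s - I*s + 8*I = (s - 8)*(s - I)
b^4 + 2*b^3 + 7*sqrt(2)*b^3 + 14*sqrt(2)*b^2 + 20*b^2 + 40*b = b*(b + 2)*(b + 2*sqrt(2))*(b + 5*sqrt(2))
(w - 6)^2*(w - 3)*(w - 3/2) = w^4 - 33*w^3/2 + 189*w^2/2 - 216*w + 162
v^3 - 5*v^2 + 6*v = v*(v - 3)*(v - 2)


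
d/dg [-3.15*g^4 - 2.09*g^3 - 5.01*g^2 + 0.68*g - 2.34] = -12.6*g^3 - 6.27*g^2 - 10.02*g + 0.68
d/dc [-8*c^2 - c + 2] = -16*c - 1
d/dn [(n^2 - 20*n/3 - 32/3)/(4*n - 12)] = (3*n^2 - 18*n + 92)/(12*(n^2 - 6*n + 9))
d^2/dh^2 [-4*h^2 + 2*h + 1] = -8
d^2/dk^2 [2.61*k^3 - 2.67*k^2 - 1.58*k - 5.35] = 15.66*k - 5.34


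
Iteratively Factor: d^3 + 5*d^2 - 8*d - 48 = (d + 4)*(d^2 + d - 12) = (d - 3)*(d + 4)*(d + 4)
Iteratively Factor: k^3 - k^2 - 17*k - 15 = (k - 5)*(k^2 + 4*k + 3) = (k - 5)*(k + 3)*(k + 1)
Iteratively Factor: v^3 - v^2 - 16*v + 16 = (v + 4)*(v^2 - 5*v + 4) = (v - 4)*(v + 4)*(v - 1)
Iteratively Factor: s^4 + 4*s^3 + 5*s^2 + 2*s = (s + 2)*(s^3 + 2*s^2 + s) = (s + 1)*(s + 2)*(s^2 + s) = s*(s + 1)*(s + 2)*(s + 1)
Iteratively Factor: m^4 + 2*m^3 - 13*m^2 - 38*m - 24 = (m + 2)*(m^3 - 13*m - 12) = (m + 1)*(m + 2)*(m^2 - m - 12) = (m - 4)*(m + 1)*(m + 2)*(m + 3)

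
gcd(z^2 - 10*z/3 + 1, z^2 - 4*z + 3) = z - 3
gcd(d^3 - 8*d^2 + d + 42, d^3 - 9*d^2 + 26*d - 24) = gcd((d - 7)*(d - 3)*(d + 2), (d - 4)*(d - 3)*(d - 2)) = d - 3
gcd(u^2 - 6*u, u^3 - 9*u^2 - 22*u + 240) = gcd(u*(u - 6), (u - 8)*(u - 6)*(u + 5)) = u - 6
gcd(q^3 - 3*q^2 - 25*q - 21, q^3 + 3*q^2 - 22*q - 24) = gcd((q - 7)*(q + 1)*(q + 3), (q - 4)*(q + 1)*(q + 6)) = q + 1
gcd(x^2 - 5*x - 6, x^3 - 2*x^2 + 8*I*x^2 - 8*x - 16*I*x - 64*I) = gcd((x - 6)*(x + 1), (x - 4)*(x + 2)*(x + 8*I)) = 1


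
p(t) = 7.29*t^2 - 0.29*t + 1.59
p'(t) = 14.58*t - 0.29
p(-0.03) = 1.61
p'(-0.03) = -0.73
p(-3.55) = 94.49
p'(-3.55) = -52.05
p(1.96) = 29.03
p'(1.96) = 28.29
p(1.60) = 19.79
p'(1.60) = 23.04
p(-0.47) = 3.34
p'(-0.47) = -7.14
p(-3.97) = 117.64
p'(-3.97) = -58.17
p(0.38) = 2.53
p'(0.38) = 5.25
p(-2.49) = 47.51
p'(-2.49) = -36.59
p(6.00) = 262.29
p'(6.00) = 87.19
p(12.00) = 1047.87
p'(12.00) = 174.67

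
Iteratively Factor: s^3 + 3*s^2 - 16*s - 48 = (s + 4)*(s^2 - s - 12) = (s + 3)*(s + 4)*(s - 4)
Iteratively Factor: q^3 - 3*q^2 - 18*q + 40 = (q - 5)*(q^2 + 2*q - 8) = (q - 5)*(q - 2)*(q + 4)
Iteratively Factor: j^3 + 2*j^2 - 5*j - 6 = (j - 2)*(j^2 + 4*j + 3) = (j - 2)*(j + 3)*(j + 1)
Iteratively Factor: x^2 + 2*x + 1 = (x + 1)*(x + 1)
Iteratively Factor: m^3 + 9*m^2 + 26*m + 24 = (m + 3)*(m^2 + 6*m + 8) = (m + 3)*(m + 4)*(m + 2)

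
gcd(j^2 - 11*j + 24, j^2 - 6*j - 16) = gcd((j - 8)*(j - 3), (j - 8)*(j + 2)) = j - 8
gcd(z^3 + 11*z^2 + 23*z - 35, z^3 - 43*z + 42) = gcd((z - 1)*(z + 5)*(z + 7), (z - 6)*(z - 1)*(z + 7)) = z^2 + 6*z - 7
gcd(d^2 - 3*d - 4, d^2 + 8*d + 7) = d + 1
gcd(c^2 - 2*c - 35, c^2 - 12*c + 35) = c - 7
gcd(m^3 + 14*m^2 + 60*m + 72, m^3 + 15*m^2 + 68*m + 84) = m^2 + 8*m + 12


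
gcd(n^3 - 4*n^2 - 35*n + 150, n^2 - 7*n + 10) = n - 5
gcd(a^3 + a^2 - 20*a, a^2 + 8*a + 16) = 1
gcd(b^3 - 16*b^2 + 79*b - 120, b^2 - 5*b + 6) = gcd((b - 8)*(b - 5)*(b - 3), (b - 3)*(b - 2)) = b - 3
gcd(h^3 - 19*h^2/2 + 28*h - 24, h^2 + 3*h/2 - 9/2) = h - 3/2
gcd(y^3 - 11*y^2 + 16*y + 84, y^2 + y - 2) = y + 2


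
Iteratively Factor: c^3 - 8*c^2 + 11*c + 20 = (c - 4)*(c^2 - 4*c - 5) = (c - 5)*(c - 4)*(c + 1)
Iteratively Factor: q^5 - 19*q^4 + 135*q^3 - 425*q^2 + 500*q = (q - 5)*(q^4 - 14*q^3 + 65*q^2 - 100*q) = (q - 5)^2*(q^3 - 9*q^2 + 20*q) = (q - 5)^2*(q - 4)*(q^2 - 5*q) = q*(q - 5)^2*(q - 4)*(q - 5)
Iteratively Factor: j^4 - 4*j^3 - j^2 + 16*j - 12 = (j - 1)*(j^3 - 3*j^2 - 4*j + 12) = (j - 3)*(j - 1)*(j^2 - 4) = (j - 3)*(j - 1)*(j + 2)*(j - 2)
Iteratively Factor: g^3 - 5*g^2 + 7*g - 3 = (g - 1)*(g^2 - 4*g + 3) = (g - 1)^2*(g - 3)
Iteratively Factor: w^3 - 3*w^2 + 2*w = (w)*(w^2 - 3*w + 2) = w*(w - 2)*(w - 1)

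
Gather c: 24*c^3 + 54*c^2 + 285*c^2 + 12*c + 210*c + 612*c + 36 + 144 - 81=24*c^3 + 339*c^2 + 834*c + 99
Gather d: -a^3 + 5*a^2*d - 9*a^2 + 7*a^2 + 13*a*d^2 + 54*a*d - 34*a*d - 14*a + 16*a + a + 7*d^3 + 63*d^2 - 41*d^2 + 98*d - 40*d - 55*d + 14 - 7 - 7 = -a^3 - 2*a^2 + 3*a + 7*d^3 + d^2*(13*a + 22) + d*(5*a^2 + 20*a + 3)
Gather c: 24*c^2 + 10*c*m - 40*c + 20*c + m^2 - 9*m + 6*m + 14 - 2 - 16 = 24*c^2 + c*(10*m - 20) + m^2 - 3*m - 4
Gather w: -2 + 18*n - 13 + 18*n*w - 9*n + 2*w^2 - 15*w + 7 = 9*n + 2*w^2 + w*(18*n - 15) - 8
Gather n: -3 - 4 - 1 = -8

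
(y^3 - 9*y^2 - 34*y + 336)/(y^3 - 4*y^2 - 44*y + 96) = (y - 7)/(y - 2)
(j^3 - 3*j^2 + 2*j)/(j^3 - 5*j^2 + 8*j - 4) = j/(j - 2)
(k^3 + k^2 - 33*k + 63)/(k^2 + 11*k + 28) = (k^2 - 6*k + 9)/(k + 4)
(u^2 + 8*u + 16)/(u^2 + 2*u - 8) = (u + 4)/(u - 2)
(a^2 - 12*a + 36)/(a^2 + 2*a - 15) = (a^2 - 12*a + 36)/(a^2 + 2*a - 15)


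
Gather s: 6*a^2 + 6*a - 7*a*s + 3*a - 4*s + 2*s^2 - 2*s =6*a^2 + 9*a + 2*s^2 + s*(-7*a - 6)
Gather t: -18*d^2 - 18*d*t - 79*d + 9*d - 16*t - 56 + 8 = -18*d^2 - 70*d + t*(-18*d - 16) - 48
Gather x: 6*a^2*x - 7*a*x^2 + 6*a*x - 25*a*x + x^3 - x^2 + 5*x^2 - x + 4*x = x^3 + x^2*(4 - 7*a) + x*(6*a^2 - 19*a + 3)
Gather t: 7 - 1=6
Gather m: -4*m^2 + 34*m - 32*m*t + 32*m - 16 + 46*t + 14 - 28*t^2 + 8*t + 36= -4*m^2 + m*(66 - 32*t) - 28*t^2 + 54*t + 34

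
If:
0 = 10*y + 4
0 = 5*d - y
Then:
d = -2/25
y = -2/5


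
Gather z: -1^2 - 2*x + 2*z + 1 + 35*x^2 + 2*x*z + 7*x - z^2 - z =35*x^2 + 5*x - z^2 + z*(2*x + 1)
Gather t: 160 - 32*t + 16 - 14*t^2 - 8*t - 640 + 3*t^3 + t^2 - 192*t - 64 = 3*t^3 - 13*t^2 - 232*t - 528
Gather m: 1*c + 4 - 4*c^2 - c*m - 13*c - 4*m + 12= -4*c^2 - 12*c + m*(-c - 4) + 16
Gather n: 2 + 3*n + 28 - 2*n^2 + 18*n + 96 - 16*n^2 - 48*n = -18*n^2 - 27*n + 126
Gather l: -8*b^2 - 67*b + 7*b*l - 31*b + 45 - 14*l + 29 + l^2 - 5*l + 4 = -8*b^2 - 98*b + l^2 + l*(7*b - 19) + 78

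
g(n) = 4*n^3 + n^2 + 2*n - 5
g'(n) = 12*n^2 + 2*n + 2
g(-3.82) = -221.02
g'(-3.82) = 169.47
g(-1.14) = -11.91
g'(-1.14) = 15.32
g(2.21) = 47.48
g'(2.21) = 65.03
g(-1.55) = -20.59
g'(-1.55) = 27.73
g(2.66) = 82.68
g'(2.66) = 92.23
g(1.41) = 11.02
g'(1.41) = 28.68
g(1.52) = 14.40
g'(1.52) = 32.76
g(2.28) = 52.17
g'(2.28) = 68.94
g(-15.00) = -13310.00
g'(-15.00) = 2672.00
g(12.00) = 7075.00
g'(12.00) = 1754.00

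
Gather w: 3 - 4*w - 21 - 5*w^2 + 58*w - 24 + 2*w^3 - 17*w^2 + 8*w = 2*w^3 - 22*w^2 + 62*w - 42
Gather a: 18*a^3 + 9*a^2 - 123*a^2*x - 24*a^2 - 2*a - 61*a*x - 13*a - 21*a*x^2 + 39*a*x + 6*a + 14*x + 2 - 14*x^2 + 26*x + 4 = 18*a^3 + a^2*(-123*x - 15) + a*(-21*x^2 - 22*x - 9) - 14*x^2 + 40*x + 6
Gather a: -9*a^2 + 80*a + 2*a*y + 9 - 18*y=-9*a^2 + a*(2*y + 80) - 18*y + 9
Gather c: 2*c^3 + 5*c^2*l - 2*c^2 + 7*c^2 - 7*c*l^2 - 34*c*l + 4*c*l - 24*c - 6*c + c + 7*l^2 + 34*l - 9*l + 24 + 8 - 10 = 2*c^3 + c^2*(5*l + 5) + c*(-7*l^2 - 30*l - 29) + 7*l^2 + 25*l + 22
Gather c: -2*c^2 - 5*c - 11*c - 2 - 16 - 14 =-2*c^2 - 16*c - 32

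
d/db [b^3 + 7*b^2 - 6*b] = 3*b^2 + 14*b - 6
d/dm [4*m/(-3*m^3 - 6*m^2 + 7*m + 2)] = 8*(3*m^3 + 3*m^2 + 1)/(9*m^6 + 36*m^5 - 6*m^4 - 96*m^3 + 25*m^2 + 28*m + 4)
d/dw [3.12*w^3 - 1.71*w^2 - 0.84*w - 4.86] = 9.36*w^2 - 3.42*w - 0.84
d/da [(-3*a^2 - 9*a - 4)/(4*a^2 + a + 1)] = (33*a^2 + 26*a - 5)/(16*a^4 + 8*a^3 + 9*a^2 + 2*a + 1)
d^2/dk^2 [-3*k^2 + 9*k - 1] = -6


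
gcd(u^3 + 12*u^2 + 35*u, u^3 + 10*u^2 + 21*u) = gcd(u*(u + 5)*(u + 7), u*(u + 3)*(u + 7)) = u^2 + 7*u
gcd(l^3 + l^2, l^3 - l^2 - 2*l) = l^2 + l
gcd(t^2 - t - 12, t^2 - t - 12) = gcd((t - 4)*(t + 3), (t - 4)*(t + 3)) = t^2 - t - 12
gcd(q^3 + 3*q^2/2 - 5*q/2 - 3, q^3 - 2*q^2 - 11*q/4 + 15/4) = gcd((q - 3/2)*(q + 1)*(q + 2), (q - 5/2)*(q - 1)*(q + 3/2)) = 1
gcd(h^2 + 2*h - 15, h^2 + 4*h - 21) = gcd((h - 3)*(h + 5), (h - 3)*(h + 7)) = h - 3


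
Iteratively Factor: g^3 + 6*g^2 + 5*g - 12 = (g + 3)*(g^2 + 3*g - 4) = (g + 3)*(g + 4)*(g - 1)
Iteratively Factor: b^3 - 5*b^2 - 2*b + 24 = (b - 3)*(b^2 - 2*b - 8) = (b - 3)*(b + 2)*(b - 4)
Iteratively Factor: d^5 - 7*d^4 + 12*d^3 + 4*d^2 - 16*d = (d + 1)*(d^4 - 8*d^3 + 20*d^2 - 16*d) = (d - 2)*(d + 1)*(d^3 - 6*d^2 + 8*d) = (d - 2)^2*(d + 1)*(d^2 - 4*d) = (d - 4)*(d - 2)^2*(d + 1)*(d)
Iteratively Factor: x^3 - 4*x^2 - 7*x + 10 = (x - 5)*(x^2 + x - 2) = (x - 5)*(x + 2)*(x - 1)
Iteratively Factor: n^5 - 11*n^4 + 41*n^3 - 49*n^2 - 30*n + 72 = (n - 3)*(n^4 - 8*n^3 + 17*n^2 + 2*n - 24) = (n - 3)*(n - 2)*(n^3 - 6*n^2 + 5*n + 12) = (n - 3)^2*(n - 2)*(n^2 - 3*n - 4) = (n - 3)^2*(n - 2)*(n + 1)*(n - 4)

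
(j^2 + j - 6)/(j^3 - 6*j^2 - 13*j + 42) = 1/(j - 7)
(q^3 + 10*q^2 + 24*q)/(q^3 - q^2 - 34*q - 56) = q*(q + 6)/(q^2 - 5*q - 14)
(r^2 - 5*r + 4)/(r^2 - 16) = (r - 1)/(r + 4)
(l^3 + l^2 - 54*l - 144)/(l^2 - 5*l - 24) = l + 6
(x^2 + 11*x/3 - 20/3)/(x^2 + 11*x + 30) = (x - 4/3)/(x + 6)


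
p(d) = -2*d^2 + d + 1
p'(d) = 1 - 4*d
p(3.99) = -26.85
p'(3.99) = -14.96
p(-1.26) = -3.44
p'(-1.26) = 6.04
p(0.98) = 0.06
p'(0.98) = -2.92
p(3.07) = -14.78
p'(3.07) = -11.28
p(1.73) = -3.26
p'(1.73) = -5.92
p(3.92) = -25.81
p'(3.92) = -14.68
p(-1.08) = -2.41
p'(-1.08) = 5.32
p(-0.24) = 0.64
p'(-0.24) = 1.96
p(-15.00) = -464.00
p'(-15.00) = 61.00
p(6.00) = -65.00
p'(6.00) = -23.00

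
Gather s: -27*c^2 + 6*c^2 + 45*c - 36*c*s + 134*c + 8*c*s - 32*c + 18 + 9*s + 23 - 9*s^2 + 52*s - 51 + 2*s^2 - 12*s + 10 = -21*c^2 + 147*c - 7*s^2 + s*(49 - 28*c)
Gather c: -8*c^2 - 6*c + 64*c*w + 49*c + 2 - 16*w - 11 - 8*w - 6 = -8*c^2 + c*(64*w + 43) - 24*w - 15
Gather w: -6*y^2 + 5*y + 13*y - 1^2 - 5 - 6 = -6*y^2 + 18*y - 12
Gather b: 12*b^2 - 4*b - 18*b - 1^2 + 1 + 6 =12*b^2 - 22*b + 6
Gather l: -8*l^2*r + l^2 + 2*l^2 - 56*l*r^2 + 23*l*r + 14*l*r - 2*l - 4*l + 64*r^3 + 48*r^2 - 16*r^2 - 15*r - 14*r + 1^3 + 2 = l^2*(3 - 8*r) + l*(-56*r^2 + 37*r - 6) + 64*r^3 + 32*r^2 - 29*r + 3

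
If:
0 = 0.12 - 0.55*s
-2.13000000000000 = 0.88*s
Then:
No Solution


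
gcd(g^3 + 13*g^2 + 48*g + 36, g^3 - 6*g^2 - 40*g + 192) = g + 6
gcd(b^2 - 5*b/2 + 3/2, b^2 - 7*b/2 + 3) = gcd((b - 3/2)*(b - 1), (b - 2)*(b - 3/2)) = b - 3/2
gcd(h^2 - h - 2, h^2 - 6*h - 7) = h + 1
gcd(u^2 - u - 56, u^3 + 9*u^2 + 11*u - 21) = u + 7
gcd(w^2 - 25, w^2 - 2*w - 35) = w + 5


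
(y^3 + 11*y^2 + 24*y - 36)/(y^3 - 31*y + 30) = (y + 6)/(y - 5)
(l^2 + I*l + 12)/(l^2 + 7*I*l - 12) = (l - 3*I)/(l + 3*I)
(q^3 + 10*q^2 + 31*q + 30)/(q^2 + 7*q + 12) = (q^2 + 7*q + 10)/(q + 4)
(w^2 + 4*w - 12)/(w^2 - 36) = (w - 2)/(w - 6)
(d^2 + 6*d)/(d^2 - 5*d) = (d + 6)/(d - 5)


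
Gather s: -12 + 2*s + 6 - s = s - 6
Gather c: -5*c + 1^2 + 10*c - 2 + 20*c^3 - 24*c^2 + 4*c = 20*c^3 - 24*c^2 + 9*c - 1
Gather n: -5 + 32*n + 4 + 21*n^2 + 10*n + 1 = 21*n^2 + 42*n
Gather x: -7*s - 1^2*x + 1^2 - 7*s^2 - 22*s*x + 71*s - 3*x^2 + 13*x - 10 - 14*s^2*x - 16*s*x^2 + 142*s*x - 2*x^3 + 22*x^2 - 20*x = -7*s^2 + 64*s - 2*x^3 + x^2*(19 - 16*s) + x*(-14*s^2 + 120*s - 8) - 9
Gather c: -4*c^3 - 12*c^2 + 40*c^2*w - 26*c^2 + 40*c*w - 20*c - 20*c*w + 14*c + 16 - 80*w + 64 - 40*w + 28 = -4*c^3 + c^2*(40*w - 38) + c*(20*w - 6) - 120*w + 108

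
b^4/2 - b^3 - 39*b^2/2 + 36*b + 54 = (b/2 + 1/2)*(b - 6)*(b - 3)*(b + 6)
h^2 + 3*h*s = h*(h + 3*s)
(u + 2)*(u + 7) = u^2 + 9*u + 14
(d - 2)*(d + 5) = d^2 + 3*d - 10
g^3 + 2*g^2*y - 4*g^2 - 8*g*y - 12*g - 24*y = (g - 6)*(g + 2)*(g + 2*y)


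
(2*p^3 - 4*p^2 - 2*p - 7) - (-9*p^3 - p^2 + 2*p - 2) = 11*p^3 - 3*p^2 - 4*p - 5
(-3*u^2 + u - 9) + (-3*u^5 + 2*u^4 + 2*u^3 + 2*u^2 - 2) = -3*u^5 + 2*u^4 + 2*u^3 - u^2 + u - 11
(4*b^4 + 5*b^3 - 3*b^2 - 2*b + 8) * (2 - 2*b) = -8*b^5 - 2*b^4 + 16*b^3 - 2*b^2 - 20*b + 16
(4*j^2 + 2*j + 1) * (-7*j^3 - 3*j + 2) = -28*j^5 - 14*j^4 - 19*j^3 + 2*j^2 + j + 2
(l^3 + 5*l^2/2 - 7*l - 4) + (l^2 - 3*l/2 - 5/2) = l^3 + 7*l^2/2 - 17*l/2 - 13/2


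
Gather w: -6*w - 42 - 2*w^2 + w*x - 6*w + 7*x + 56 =-2*w^2 + w*(x - 12) + 7*x + 14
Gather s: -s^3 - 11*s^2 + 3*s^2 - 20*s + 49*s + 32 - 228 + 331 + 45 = -s^3 - 8*s^2 + 29*s + 180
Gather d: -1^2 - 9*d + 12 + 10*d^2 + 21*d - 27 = 10*d^2 + 12*d - 16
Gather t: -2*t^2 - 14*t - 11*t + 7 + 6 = -2*t^2 - 25*t + 13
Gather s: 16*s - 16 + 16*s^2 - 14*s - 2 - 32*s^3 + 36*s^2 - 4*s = -32*s^3 + 52*s^2 - 2*s - 18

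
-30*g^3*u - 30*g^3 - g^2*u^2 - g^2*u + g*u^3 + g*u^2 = (-6*g + u)*(5*g + u)*(g*u + g)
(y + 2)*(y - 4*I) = y^2 + 2*y - 4*I*y - 8*I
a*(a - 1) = a^2 - a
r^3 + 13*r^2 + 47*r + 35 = (r + 1)*(r + 5)*(r + 7)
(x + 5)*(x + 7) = x^2 + 12*x + 35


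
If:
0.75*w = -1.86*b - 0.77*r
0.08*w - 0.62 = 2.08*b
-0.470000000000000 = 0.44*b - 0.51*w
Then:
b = -0.27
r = -0.01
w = 0.69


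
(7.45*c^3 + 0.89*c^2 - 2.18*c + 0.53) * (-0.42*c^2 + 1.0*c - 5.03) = -3.129*c^5 + 7.0762*c^4 - 35.6679*c^3 - 6.8793*c^2 + 11.4954*c - 2.6659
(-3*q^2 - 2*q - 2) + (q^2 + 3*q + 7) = -2*q^2 + q + 5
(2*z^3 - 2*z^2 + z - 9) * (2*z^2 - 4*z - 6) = 4*z^5 - 12*z^4 - 2*z^3 - 10*z^2 + 30*z + 54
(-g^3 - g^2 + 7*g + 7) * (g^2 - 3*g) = -g^5 + 2*g^4 + 10*g^3 - 14*g^2 - 21*g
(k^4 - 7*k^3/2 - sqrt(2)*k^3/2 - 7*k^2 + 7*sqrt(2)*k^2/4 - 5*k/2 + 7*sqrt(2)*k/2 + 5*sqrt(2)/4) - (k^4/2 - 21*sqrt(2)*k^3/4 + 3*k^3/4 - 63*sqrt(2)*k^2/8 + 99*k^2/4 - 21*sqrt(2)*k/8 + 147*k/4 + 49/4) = k^4/2 - 17*k^3/4 + 19*sqrt(2)*k^3/4 - 127*k^2/4 + 77*sqrt(2)*k^2/8 - 157*k/4 + 49*sqrt(2)*k/8 - 49/4 + 5*sqrt(2)/4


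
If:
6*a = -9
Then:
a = -3/2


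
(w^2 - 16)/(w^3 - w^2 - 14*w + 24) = (w - 4)/(w^2 - 5*w + 6)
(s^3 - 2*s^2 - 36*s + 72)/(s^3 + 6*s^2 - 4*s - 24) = (s - 6)/(s + 2)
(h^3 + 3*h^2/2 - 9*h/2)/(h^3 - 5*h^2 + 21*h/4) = 2*(h + 3)/(2*h - 7)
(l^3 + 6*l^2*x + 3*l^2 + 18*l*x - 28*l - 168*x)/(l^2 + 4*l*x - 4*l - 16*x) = (l^2 + 6*l*x + 7*l + 42*x)/(l + 4*x)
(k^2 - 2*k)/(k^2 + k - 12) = k*(k - 2)/(k^2 + k - 12)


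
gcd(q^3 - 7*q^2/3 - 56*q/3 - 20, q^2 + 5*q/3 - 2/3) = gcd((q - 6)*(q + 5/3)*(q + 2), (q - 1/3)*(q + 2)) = q + 2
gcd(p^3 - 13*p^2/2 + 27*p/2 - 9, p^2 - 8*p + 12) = p - 2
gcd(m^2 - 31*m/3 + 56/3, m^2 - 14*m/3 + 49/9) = m - 7/3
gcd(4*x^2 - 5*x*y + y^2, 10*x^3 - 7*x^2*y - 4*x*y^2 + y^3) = x - y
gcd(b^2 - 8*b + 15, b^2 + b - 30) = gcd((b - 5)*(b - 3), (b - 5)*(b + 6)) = b - 5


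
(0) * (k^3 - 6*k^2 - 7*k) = 0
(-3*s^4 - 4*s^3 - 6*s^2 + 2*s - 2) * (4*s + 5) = -12*s^5 - 31*s^4 - 44*s^3 - 22*s^2 + 2*s - 10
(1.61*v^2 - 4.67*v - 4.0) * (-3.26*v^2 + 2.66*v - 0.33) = -5.2486*v^4 + 19.5068*v^3 + 0.0864999999999991*v^2 - 9.0989*v + 1.32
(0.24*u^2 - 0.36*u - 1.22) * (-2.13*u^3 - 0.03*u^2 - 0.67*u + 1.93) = -0.5112*u^5 + 0.7596*u^4 + 2.4486*u^3 + 0.741*u^2 + 0.1226*u - 2.3546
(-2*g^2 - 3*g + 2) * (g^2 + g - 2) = -2*g^4 - 5*g^3 + 3*g^2 + 8*g - 4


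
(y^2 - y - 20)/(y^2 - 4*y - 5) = (y + 4)/(y + 1)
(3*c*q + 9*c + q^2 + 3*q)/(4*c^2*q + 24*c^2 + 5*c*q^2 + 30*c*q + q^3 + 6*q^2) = (3*c*q + 9*c + q^2 + 3*q)/(4*c^2*q + 24*c^2 + 5*c*q^2 + 30*c*q + q^3 + 6*q^2)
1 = 1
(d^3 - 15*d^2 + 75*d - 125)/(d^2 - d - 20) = (d^2 - 10*d + 25)/(d + 4)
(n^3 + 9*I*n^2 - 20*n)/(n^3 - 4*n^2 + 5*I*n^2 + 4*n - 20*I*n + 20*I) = n*(n + 4*I)/(n^2 - 4*n + 4)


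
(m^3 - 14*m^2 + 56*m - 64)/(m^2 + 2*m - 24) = (m^2 - 10*m + 16)/(m + 6)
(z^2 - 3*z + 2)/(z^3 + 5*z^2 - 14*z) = (z - 1)/(z*(z + 7))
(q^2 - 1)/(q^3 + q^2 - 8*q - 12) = (q^2 - 1)/(q^3 + q^2 - 8*q - 12)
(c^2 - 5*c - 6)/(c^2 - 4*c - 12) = (c + 1)/(c + 2)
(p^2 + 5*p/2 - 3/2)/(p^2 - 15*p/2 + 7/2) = (p + 3)/(p - 7)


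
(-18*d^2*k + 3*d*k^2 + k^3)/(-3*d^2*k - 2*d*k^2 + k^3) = (6*d + k)/(d + k)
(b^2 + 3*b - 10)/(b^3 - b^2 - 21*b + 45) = (b - 2)/(b^2 - 6*b + 9)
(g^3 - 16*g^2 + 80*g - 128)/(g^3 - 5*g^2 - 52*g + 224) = (g - 4)/(g + 7)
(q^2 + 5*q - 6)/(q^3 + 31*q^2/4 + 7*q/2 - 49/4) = 4*(q + 6)/(4*q^2 + 35*q + 49)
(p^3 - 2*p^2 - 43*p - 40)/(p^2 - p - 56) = (p^2 + 6*p + 5)/(p + 7)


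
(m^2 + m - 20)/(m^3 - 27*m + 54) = (m^2 + m - 20)/(m^3 - 27*m + 54)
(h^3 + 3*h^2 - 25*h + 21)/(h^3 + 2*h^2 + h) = (h^3 + 3*h^2 - 25*h + 21)/(h*(h^2 + 2*h + 1))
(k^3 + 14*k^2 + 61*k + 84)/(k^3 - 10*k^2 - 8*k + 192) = (k^2 + 10*k + 21)/(k^2 - 14*k + 48)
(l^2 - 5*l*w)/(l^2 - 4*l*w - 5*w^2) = l/(l + w)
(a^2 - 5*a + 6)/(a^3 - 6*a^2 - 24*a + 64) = (a - 3)/(a^2 - 4*a - 32)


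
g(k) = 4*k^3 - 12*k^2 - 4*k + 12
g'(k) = 12*k^2 - 24*k - 4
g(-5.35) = -922.59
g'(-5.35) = 467.87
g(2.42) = -11.27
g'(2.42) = 8.20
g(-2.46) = -110.33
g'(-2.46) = 127.66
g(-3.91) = -394.92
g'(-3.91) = 273.30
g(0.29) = 9.93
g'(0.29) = -9.95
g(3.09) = 3.08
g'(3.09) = 36.42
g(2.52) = -10.27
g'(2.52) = 11.72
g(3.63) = 30.69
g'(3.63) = 67.00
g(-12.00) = -8580.00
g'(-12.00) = 2012.00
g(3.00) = 0.00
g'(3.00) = 32.00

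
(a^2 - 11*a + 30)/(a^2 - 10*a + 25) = (a - 6)/(a - 5)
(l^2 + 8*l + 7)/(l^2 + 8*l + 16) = (l^2 + 8*l + 7)/(l^2 + 8*l + 16)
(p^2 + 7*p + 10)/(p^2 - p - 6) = (p + 5)/(p - 3)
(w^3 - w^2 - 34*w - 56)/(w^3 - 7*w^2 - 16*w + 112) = (w + 2)/(w - 4)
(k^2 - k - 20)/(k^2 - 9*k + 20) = (k + 4)/(k - 4)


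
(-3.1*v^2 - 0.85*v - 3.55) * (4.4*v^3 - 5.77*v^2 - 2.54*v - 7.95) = -13.64*v^5 + 14.147*v^4 - 2.8415*v^3 + 47.2875*v^2 + 15.7745*v + 28.2225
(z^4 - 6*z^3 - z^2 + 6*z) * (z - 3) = z^5 - 9*z^4 + 17*z^3 + 9*z^2 - 18*z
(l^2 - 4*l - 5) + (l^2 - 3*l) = 2*l^2 - 7*l - 5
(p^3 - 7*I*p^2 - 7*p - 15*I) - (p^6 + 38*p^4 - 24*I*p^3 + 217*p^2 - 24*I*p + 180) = -p^6 - 38*p^4 + p^3 + 24*I*p^3 - 217*p^2 - 7*I*p^2 - 7*p + 24*I*p - 180 - 15*I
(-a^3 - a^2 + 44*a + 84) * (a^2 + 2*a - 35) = -a^5 - 3*a^4 + 77*a^3 + 207*a^2 - 1372*a - 2940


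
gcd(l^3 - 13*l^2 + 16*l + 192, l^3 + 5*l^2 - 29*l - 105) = l + 3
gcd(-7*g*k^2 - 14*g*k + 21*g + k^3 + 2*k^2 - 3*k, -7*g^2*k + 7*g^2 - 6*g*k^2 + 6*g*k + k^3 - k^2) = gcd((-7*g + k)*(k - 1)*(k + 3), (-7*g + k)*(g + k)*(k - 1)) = 7*g*k - 7*g - k^2 + k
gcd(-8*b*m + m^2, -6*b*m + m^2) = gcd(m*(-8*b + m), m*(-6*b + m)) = m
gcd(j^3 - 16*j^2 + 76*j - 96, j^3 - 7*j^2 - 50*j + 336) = j^2 - 14*j + 48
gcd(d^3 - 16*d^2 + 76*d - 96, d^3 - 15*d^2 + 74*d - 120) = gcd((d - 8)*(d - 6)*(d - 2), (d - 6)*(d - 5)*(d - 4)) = d - 6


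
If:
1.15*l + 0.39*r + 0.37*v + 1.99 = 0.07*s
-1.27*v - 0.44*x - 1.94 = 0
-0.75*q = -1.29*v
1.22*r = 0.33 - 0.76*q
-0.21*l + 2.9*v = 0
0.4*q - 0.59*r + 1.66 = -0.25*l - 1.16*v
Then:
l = -3.49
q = -0.44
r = 0.54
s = -27.27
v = -0.25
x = -3.68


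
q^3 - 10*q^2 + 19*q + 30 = (q - 6)*(q - 5)*(q + 1)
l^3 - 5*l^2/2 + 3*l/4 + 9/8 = (l - 3/2)^2*(l + 1/2)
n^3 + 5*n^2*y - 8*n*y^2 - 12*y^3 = (n - 2*y)*(n + y)*(n + 6*y)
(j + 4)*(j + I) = j^2 + 4*j + I*j + 4*I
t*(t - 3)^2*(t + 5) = t^4 - t^3 - 21*t^2 + 45*t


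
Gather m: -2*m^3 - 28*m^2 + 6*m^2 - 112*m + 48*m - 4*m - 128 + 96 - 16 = -2*m^3 - 22*m^2 - 68*m - 48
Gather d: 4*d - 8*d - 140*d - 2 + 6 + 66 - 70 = -144*d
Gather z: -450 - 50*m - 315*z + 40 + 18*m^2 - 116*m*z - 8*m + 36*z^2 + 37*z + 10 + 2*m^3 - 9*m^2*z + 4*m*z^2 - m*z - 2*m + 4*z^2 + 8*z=2*m^3 + 18*m^2 - 60*m + z^2*(4*m + 40) + z*(-9*m^2 - 117*m - 270) - 400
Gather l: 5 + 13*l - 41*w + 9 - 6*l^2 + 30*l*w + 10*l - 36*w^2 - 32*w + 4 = -6*l^2 + l*(30*w + 23) - 36*w^2 - 73*w + 18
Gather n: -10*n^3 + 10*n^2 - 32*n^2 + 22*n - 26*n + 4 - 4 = -10*n^3 - 22*n^2 - 4*n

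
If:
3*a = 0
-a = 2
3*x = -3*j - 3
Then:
No Solution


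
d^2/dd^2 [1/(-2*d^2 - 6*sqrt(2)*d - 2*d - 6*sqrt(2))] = (d^2 + d + 3*sqrt(2)*d - (2*d + 1 + 3*sqrt(2))^2 + 3*sqrt(2))/(d^2 + d + 3*sqrt(2)*d + 3*sqrt(2))^3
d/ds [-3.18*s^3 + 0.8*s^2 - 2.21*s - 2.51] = -9.54*s^2 + 1.6*s - 2.21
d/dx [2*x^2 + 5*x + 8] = 4*x + 5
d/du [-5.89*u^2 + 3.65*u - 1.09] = 3.65 - 11.78*u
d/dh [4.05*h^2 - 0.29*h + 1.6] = 8.1*h - 0.29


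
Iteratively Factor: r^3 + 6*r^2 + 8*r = (r)*(r^2 + 6*r + 8) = r*(r + 4)*(r + 2)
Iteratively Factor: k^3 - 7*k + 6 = (k - 2)*(k^2 + 2*k - 3) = (k - 2)*(k - 1)*(k + 3)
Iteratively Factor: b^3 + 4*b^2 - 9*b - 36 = (b + 4)*(b^2 - 9) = (b - 3)*(b + 4)*(b + 3)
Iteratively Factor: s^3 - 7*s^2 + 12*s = (s - 3)*(s^2 - 4*s) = s*(s - 3)*(s - 4)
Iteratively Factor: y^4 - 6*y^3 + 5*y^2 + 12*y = (y + 1)*(y^3 - 7*y^2 + 12*y) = y*(y + 1)*(y^2 - 7*y + 12) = y*(y - 3)*(y + 1)*(y - 4)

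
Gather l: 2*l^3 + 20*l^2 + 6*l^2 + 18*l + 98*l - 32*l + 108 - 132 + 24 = 2*l^3 + 26*l^2 + 84*l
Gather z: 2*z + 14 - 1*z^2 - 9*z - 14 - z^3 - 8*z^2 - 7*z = -z^3 - 9*z^2 - 14*z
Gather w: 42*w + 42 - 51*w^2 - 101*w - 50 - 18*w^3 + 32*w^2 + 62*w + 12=-18*w^3 - 19*w^2 + 3*w + 4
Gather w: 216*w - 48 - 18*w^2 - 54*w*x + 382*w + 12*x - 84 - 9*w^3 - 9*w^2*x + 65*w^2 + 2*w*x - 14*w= -9*w^3 + w^2*(47 - 9*x) + w*(584 - 52*x) + 12*x - 132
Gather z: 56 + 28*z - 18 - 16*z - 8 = 12*z + 30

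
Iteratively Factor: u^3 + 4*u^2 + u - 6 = (u + 2)*(u^2 + 2*u - 3) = (u + 2)*(u + 3)*(u - 1)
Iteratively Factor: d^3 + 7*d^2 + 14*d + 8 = (d + 1)*(d^2 + 6*d + 8) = (d + 1)*(d + 2)*(d + 4)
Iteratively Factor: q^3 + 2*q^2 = (q)*(q^2 + 2*q) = q*(q + 2)*(q)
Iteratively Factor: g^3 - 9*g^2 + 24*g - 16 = (g - 4)*(g^2 - 5*g + 4) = (g - 4)^2*(g - 1)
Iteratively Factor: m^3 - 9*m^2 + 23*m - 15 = (m - 5)*(m^2 - 4*m + 3) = (m - 5)*(m - 3)*(m - 1)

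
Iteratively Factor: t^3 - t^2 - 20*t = (t - 5)*(t^2 + 4*t) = t*(t - 5)*(t + 4)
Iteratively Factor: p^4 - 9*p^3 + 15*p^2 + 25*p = (p - 5)*(p^3 - 4*p^2 - 5*p) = p*(p - 5)*(p^2 - 4*p - 5) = p*(p - 5)^2*(p + 1)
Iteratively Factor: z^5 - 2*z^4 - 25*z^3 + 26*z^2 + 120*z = (z - 3)*(z^4 + z^3 - 22*z^2 - 40*z) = (z - 5)*(z - 3)*(z^3 + 6*z^2 + 8*z) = (z - 5)*(z - 3)*(z + 4)*(z^2 + 2*z) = (z - 5)*(z - 3)*(z + 2)*(z + 4)*(z)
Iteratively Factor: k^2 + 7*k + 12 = (k + 3)*(k + 4)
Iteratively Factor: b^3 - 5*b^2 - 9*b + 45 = (b - 5)*(b^2 - 9) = (b - 5)*(b + 3)*(b - 3)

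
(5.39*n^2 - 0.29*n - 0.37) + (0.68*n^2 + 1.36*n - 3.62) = 6.07*n^2 + 1.07*n - 3.99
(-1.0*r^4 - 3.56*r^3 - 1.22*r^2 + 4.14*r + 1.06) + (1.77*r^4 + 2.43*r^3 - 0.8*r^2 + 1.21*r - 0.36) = 0.77*r^4 - 1.13*r^3 - 2.02*r^2 + 5.35*r + 0.7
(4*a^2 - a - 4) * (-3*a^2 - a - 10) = -12*a^4 - a^3 - 27*a^2 + 14*a + 40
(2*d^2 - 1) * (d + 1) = 2*d^3 + 2*d^2 - d - 1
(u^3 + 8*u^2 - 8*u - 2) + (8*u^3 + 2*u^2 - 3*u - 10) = 9*u^3 + 10*u^2 - 11*u - 12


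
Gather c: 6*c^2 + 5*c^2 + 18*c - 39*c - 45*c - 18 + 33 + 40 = 11*c^2 - 66*c + 55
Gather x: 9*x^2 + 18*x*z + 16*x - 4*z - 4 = 9*x^2 + x*(18*z + 16) - 4*z - 4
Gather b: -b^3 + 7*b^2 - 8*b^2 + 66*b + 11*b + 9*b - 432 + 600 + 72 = -b^3 - b^2 + 86*b + 240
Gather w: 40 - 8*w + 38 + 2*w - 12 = 66 - 6*w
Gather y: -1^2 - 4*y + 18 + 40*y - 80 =36*y - 63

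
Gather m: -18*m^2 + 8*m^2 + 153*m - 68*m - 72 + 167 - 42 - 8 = -10*m^2 + 85*m + 45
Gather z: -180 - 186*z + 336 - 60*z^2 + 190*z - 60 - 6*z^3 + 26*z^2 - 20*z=-6*z^3 - 34*z^2 - 16*z + 96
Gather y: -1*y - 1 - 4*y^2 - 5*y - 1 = -4*y^2 - 6*y - 2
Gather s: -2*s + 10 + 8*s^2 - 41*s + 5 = 8*s^2 - 43*s + 15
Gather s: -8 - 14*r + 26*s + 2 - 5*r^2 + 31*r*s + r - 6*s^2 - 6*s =-5*r^2 - 13*r - 6*s^2 + s*(31*r + 20) - 6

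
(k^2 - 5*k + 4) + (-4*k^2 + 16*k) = -3*k^2 + 11*k + 4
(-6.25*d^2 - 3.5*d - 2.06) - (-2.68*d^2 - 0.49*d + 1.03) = -3.57*d^2 - 3.01*d - 3.09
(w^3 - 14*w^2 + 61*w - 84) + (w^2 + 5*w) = w^3 - 13*w^2 + 66*w - 84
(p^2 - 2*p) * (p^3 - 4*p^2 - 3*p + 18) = p^5 - 6*p^4 + 5*p^3 + 24*p^2 - 36*p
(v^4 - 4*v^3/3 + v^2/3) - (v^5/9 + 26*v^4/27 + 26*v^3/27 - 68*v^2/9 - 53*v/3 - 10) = -v^5/9 + v^4/27 - 62*v^3/27 + 71*v^2/9 + 53*v/3 + 10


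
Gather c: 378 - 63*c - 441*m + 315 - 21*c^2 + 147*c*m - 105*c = -21*c^2 + c*(147*m - 168) - 441*m + 693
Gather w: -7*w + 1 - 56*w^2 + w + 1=-56*w^2 - 6*w + 2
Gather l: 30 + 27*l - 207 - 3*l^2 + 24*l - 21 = -3*l^2 + 51*l - 198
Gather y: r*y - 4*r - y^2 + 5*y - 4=-4*r - y^2 + y*(r + 5) - 4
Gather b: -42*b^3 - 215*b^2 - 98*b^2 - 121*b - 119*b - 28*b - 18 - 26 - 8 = -42*b^3 - 313*b^2 - 268*b - 52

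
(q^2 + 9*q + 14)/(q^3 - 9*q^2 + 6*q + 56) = (q + 7)/(q^2 - 11*q + 28)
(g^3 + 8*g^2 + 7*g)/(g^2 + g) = g + 7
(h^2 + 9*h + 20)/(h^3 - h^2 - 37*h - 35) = (h + 4)/(h^2 - 6*h - 7)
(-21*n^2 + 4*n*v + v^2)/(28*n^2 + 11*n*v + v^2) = (-3*n + v)/(4*n + v)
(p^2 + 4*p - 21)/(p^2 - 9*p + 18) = (p + 7)/(p - 6)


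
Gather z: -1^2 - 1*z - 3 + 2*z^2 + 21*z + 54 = 2*z^2 + 20*z + 50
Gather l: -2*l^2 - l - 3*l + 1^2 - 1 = -2*l^2 - 4*l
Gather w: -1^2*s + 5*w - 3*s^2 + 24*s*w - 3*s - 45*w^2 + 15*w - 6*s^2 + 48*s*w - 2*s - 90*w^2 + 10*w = -9*s^2 - 6*s - 135*w^2 + w*(72*s + 30)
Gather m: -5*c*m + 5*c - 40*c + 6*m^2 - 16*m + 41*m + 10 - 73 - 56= -35*c + 6*m^2 + m*(25 - 5*c) - 119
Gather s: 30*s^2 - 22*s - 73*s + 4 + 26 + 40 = 30*s^2 - 95*s + 70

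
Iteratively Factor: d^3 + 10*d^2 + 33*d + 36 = (d + 4)*(d^2 + 6*d + 9) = (d + 3)*(d + 4)*(d + 3)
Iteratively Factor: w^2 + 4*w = (w + 4)*(w)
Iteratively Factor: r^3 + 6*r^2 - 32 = (r + 4)*(r^2 + 2*r - 8) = (r - 2)*(r + 4)*(r + 4)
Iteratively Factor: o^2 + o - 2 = (o + 2)*(o - 1)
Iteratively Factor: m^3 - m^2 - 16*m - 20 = (m + 2)*(m^2 - 3*m - 10) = (m - 5)*(m + 2)*(m + 2)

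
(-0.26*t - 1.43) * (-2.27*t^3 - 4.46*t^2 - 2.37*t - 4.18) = 0.5902*t^4 + 4.4057*t^3 + 6.994*t^2 + 4.4759*t + 5.9774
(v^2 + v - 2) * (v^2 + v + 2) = v^4 + 2*v^3 + v^2 - 4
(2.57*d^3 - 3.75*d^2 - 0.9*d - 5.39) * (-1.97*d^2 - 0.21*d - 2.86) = -5.0629*d^5 + 6.8478*d^4 - 4.7897*d^3 + 21.5323*d^2 + 3.7059*d + 15.4154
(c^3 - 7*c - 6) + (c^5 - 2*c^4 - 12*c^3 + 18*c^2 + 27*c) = c^5 - 2*c^4 - 11*c^3 + 18*c^2 + 20*c - 6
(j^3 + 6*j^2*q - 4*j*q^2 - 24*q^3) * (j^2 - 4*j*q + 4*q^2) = j^5 + 2*j^4*q - 24*j^3*q^2 + 16*j^2*q^3 + 80*j*q^4 - 96*q^5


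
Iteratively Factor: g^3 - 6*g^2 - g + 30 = (g - 5)*(g^2 - g - 6) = (g - 5)*(g - 3)*(g + 2)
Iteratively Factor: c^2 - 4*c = (c)*(c - 4)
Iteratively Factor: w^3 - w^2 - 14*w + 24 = (w - 3)*(w^2 + 2*w - 8) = (w - 3)*(w + 4)*(w - 2)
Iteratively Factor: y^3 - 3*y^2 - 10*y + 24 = (y - 4)*(y^2 + y - 6) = (y - 4)*(y + 3)*(y - 2)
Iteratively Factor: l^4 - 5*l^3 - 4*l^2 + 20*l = (l - 5)*(l^3 - 4*l) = (l - 5)*(l - 2)*(l^2 + 2*l) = l*(l - 5)*(l - 2)*(l + 2)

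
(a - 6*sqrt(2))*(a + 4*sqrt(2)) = a^2 - 2*sqrt(2)*a - 48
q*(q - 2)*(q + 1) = q^3 - q^2 - 2*q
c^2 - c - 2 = (c - 2)*(c + 1)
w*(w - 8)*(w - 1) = w^3 - 9*w^2 + 8*w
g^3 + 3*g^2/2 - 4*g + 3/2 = (g - 1)*(g - 1/2)*(g + 3)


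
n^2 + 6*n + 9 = (n + 3)^2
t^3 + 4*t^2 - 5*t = t*(t - 1)*(t + 5)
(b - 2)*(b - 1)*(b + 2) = b^3 - b^2 - 4*b + 4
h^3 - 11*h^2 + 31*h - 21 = (h - 7)*(h - 3)*(h - 1)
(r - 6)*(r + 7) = r^2 + r - 42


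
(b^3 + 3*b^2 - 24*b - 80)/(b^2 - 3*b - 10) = (b^2 + 8*b + 16)/(b + 2)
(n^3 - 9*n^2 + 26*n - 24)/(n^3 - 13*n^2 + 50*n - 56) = (n - 3)/(n - 7)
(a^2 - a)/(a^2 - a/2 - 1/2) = 2*a/(2*a + 1)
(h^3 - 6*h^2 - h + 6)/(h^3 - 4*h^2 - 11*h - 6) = (h - 1)/(h + 1)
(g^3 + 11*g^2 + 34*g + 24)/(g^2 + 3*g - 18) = (g^2 + 5*g + 4)/(g - 3)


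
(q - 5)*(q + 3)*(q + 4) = q^3 + 2*q^2 - 23*q - 60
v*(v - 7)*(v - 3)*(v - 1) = v^4 - 11*v^3 + 31*v^2 - 21*v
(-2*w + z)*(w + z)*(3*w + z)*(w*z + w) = -6*w^4*z - 6*w^4 - 5*w^3*z^2 - 5*w^3*z + 2*w^2*z^3 + 2*w^2*z^2 + w*z^4 + w*z^3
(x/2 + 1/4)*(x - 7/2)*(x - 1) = x^3/2 - 2*x^2 + 5*x/8 + 7/8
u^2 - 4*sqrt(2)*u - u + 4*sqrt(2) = (u - 1)*(u - 4*sqrt(2))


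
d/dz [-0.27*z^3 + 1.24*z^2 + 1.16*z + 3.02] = -0.81*z^2 + 2.48*z + 1.16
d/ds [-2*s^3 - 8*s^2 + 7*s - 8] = -6*s^2 - 16*s + 7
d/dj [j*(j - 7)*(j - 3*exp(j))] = -3*j^2*exp(j) + 3*j^2 + 15*j*exp(j) - 14*j + 21*exp(j)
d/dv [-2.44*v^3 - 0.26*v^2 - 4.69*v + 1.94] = -7.32*v^2 - 0.52*v - 4.69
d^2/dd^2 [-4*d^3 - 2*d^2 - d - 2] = -24*d - 4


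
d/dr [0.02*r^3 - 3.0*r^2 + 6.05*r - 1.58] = 0.06*r^2 - 6.0*r + 6.05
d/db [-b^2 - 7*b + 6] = -2*b - 7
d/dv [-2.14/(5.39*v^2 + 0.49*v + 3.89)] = (23.0692*v + 1.0486)/(5.39*v^2 + 0.49*v + 3.89)^2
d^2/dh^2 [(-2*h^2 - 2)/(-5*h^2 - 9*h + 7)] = 60*(-3*h^3 + 12*h^2 + 9*h + 11)/(125*h^6 + 675*h^5 + 690*h^4 - 1161*h^3 - 966*h^2 + 1323*h - 343)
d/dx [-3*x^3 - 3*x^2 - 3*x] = -9*x^2 - 6*x - 3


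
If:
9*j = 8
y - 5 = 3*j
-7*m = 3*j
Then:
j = 8/9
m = -8/21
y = 23/3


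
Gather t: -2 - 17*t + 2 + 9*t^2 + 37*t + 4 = 9*t^2 + 20*t + 4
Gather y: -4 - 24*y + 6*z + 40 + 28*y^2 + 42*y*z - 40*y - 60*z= 28*y^2 + y*(42*z - 64) - 54*z + 36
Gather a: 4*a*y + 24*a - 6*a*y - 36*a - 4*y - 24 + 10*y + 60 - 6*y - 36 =a*(-2*y - 12)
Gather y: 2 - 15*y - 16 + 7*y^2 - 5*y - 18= 7*y^2 - 20*y - 32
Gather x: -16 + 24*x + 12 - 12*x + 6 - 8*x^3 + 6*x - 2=-8*x^3 + 18*x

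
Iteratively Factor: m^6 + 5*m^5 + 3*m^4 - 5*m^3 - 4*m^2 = (m + 1)*(m^5 + 4*m^4 - m^3 - 4*m^2) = m*(m + 1)*(m^4 + 4*m^3 - m^2 - 4*m) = m*(m + 1)^2*(m^3 + 3*m^2 - 4*m) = m*(m - 1)*(m + 1)^2*(m^2 + 4*m) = m*(m - 1)*(m + 1)^2*(m + 4)*(m)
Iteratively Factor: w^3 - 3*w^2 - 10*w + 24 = (w - 2)*(w^2 - w - 12) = (w - 2)*(w + 3)*(w - 4)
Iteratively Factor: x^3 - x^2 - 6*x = (x - 3)*(x^2 + 2*x) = (x - 3)*(x + 2)*(x)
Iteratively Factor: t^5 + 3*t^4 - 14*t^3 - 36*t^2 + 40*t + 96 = (t + 4)*(t^4 - t^3 - 10*t^2 + 4*t + 24) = (t - 2)*(t + 4)*(t^3 + t^2 - 8*t - 12) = (t - 2)*(t + 2)*(t + 4)*(t^2 - t - 6) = (t - 3)*(t - 2)*(t + 2)*(t + 4)*(t + 2)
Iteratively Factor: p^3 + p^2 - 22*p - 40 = (p + 2)*(p^2 - p - 20) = (p - 5)*(p + 2)*(p + 4)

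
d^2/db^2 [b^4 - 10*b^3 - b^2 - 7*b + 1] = 12*b^2 - 60*b - 2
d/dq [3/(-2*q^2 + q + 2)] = 3*(4*q - 1)/(-2*q^2 + q + 2)^2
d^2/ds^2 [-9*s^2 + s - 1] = -18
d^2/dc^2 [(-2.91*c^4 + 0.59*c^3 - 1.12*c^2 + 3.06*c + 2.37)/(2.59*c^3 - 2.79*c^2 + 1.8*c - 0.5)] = (1.13686837721616e-13*c^8 - 24.6699679999999*c^6 + 171.730656*c^5 + 17.6773079999999*c^4 - 242.38024*c^3 + 221.994342*c^2 - 77.72514*c + 13.6933)/(17.373979*c^9 - 56.146797*c^8 + 96.706197*c^7 - 109.821669*c^6 + 88.88724*c^5 - 52.78095*c^4 + 22.8405*c^3 - 6.9525*c^2 + 1.35*c - 0.125)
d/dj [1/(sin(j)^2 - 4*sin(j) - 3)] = 2*(2 - sin(j))*cos(j)/(4*sin(j) + cos(j)^2 + 2)^2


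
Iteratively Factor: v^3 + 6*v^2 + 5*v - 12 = (v + 3)*(v^2 + 3*v - 4) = (v + 3)*(v + 4)*(v - 1)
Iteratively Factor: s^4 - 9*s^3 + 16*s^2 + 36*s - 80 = (s - 5)*(s^3 - 4*s^2 - 4*s + 16) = (s - 5)*(s - 4)*(s^2 - 4) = (s - 5)*(s - 4)*(s + 2)*(s - 2)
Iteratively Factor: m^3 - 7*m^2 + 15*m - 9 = (m - 3)*(m^2 - 4*m + 3) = (m - 3)^2*(m - 1)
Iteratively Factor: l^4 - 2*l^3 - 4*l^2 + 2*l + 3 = (l + 1)*(l^3 - 3*l^2 - l + 3) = (l - 3)*(l + 1)*(l^2 - 1) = (l - 3)*(l + 1)^2*(l - 1)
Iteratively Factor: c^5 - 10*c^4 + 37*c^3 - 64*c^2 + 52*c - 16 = (c - 4)*(c^4 - 6*c^3 + 13*c^2 - 12*c + 4) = (c - 4)*(c - 2)*(c^3 - 4*c^2 + 5*c - 2) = (c - 4)*(c - 2)*(c - 1)*(c^2 - 3*c + 2) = (c - 4)*(c - 2)*(c - 1)^2*(c - 2)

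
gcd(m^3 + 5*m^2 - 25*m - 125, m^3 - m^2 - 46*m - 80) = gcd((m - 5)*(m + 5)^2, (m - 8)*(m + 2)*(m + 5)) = m + 5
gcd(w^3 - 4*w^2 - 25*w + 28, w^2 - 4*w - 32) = w + 4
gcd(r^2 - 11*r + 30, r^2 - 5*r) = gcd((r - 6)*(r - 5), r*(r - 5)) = r - 5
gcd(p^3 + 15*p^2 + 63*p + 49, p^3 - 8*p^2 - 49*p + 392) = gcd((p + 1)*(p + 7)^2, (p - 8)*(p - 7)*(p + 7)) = p + 7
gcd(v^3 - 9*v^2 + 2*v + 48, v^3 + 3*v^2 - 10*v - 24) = v^2 - v - 6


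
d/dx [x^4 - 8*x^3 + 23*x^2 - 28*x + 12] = 4*x^3 - 24*x^2 + 46*x - 28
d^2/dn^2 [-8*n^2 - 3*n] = -16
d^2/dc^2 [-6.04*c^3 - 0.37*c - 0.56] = -36.24*c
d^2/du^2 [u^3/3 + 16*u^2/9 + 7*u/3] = 2*u + 32/9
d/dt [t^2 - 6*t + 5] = 2*t - 6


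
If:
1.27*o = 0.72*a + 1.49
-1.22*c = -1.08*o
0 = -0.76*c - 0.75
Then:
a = -4.04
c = -0.99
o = -1.11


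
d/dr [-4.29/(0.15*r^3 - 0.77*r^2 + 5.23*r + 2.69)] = (1.9305*r^2 - 6.6066*r + 22.4367)/(0.15*r^3 - 0.77*r^2 + 5.23*r + 2.69)^2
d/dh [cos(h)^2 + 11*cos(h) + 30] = -(2*cos(h) + 11)*sin(h)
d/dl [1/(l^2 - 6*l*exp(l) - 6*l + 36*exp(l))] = 2*(3*l*exp(l) - l - 15*exp(l) + 3)/(l^2 - 6*l*exp(l) - 6*l + 36*exp(l))^2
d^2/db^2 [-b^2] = -2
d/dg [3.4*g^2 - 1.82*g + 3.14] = 6.8*g - 1.82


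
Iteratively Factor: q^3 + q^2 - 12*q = (q + 4)*(q^2 - 3*q) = (q - 3)*(q + 4)*(q)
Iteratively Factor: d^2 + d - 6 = (d + 3)*(d - 2)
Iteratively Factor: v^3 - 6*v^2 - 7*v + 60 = (v + 3)*(v^2 - 9*v + 20) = (v - 5)*(v + 3)*(v - 4)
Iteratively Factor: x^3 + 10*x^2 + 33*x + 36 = (x + 3)*(x^2 + 7*x + 12) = (x + 3)*(x + 4)*(x + 3)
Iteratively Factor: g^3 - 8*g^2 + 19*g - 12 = (g - 1)*(g^2 - 7*g + 12) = (g - 4)*(g - 1)*(g - 3)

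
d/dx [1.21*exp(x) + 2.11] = 1.21*exp(x)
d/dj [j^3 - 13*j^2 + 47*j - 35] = 3*j^2 - 26*j + 47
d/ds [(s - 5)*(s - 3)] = 2*s - 8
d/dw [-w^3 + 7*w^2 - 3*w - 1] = -3*w^2 + 14*w - 3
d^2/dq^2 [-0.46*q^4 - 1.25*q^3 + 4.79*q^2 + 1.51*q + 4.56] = -5.52*q^2 - 7.5*q + 9.58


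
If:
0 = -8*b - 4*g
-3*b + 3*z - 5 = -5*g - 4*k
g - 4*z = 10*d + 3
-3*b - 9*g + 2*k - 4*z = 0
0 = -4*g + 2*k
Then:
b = -4/19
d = -21/190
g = 8/19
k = 16/19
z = -7/19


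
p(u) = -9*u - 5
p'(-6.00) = -9.00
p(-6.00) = 49.00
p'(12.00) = -9.00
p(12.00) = -113.00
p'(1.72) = -9.00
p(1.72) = -20.48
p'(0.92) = -9.00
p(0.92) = -13.28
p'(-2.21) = -9.00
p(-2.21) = 14.89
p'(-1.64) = -9.00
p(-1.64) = 9.76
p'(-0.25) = -9.00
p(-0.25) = -2.75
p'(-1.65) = -9.00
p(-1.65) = 9.85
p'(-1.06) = -9.00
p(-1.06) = 4.54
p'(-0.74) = -9.00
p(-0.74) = 1.66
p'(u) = -9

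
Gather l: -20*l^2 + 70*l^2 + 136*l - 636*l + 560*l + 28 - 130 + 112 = 50*l^2 + 60*l + 10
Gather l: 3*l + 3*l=6*l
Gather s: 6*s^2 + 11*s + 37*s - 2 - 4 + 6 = 6*s^2 + 48*s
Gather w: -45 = -45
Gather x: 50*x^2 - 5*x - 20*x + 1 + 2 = 50*x^2 - 25*x + 3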